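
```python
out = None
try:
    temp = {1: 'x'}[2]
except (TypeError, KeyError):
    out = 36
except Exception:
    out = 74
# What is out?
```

Step-by-step execution trace:
1. `temp = {1: 'x'}[2]` raises KeyError.
2. `except (TypeError, KeyError)` matches (KeyError is in the tuple) → out = 36.
3. `except Exception` is not reached.
Result: 36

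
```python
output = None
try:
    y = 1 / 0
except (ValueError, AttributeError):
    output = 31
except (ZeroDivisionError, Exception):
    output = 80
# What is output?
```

Step-by-step execution trace:
1. `y = 1 / 0` raises ZeroDivisionError.
2. `except (ValueError, AttributeError)` does not match ZeroDivisionError; skipped.
3. `except (ZeroDivisionError, Exception)` matches (ZeroDivisionError is in the tuple) → output = 80.
Result: 80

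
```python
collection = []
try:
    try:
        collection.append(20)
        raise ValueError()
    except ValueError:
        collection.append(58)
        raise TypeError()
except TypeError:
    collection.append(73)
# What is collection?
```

Step-by-step execution trace:
1. Inner try: `collection.append(20)` → collection = [20].
2. `raise ValueError()` raises ValueError.
3. Inner `except ValueError` matches → `collection.append(58)` → collection = [20, 58].
4. `raise TypeError()` raises TypeError; propagates to outer try.
5. Outer `except TypeError` matches → `collection.append(73)` → collection = [20, 58, 73].
Result: [20, 58, 73]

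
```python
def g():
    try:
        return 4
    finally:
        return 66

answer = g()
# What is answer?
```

Step-by-step execution trace:
1. `g()` enters try: `return 4` sets pending return value 4.
2. Before returning, `finally: return 66` runs and overrides the pending return.
3. g() returns 66 → answer = 66.
Result: 66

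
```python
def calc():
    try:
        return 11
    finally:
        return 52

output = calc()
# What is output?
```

Step-by-step execution trace:
1. `calc()` enters try: `return 11` sets pending return value 11.
2. Before returning, `finally: return 52` runs and overrides the pending return.
3. calc() returns 52 → output = 52.
Result: 52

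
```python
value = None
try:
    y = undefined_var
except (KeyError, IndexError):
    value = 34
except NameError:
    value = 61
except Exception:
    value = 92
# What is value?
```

Step-by-step execution trace:
1. `y = undefined_var` raises NameError.
2. `except (KeyError, IndexError)` does not match NameError; skipped.
3. `except NameError` matches (exact type match) → value = 61.
4. `except Exception` is not reached.
Result: 61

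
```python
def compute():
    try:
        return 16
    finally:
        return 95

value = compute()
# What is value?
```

Step-by-step execution trace:
1. `compute()` enters try: `return 16` sets pending return value 16.
2. Before returning, `finally: return 95` runs and overrides the pending return.
3. compute() returns 95 → value = 95.
Result: 95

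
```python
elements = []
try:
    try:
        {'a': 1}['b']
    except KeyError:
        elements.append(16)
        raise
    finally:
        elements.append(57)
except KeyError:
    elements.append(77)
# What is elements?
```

Step-by-step execution trace:
1. Inner try: `{'a': 1}['b']` raises KeyError.
2. Inner `except KeyError` matches → `elements.append(16)` → elements = [16].
3. bare `raise` re-raises KeyError.
4. Inner `finally` runs during unwinding: `elements.append(57)` → elements = [16, 57].
5. Outer `except KeyError` matches → `elements.append(77)` → elements = [16, 57, 77].
Result: [16, 57, 77]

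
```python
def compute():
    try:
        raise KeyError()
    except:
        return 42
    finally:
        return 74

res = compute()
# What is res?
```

Step-by-step execution trace:
1. `compute()` enters try: `raise KeyError()` raises KeyError.
2. bare `except` matches → `return 42` sets pending return value 42.
3. Before returning, `finally: return 74` runs and overrides the pending return.
4. compute() returns 74 → res = 74.
Result: 74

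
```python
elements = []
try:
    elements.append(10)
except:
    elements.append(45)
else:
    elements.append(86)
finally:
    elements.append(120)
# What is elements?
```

Step-by-step execution trace:
1. try: `elements.append(10)` → elements = [10]. No exception raised.
2. `except` is skipped.
3. `else` runs: `elements.append(86)` → elements = [10, 86].
4. `finally` always runs: `elements.append(120)` → elements = [10, 86, 120].
Result: [10, 86, 120]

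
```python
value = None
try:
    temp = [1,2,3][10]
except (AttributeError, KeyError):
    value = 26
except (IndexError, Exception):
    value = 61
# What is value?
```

Step-by-step execution trace:
1. `temp = [1,2,3][10]` raises IndexError.
2. `except (AttributeError, KeyError)` does not match IndexError; skipped.
3. `except (IndexError, Exception)` matches (IndexError is in the tuple) → value = 61.
Result: 61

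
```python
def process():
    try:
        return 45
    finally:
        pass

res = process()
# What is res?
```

Step-by-step execution trace:
1. `process()` enters try: `return 45` sets pending return value 45.
2. Before returning, `finally: pass` runs (no effect).
3. process() returns 45 → res = 45.
Result: 45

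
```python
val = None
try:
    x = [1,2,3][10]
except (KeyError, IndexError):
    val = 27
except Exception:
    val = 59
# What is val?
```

Step-by-step execution trace:
1. `x = [1,2,3][10]` raises IndexError.
2. `except (KeyError, IndexError)` matches (IndexError is in the tuple) → val = 27.
3. `except Exception` is not reached.
Result: 27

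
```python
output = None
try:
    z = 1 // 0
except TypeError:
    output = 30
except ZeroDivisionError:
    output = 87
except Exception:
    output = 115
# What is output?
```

Step-by-step execution trace:
1. `z = 1 // 0` raises ZeroDivisionError.
2. `except TypeError` does not match ZeroDivisionError; skipped.
3. `except ZeroDivisionError` matches → output = 87.
4. Remaining except clauses are skipped.
Result: 87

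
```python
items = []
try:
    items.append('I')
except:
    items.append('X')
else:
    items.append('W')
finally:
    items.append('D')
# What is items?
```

Step-by-step execution trace:
1. try: `items.append('I')` → items = ['I']. No exception raised.
2. `except` is skipped.
3. `else` runs: `items.append('W')` → items = ['I', 'W'].
4. `finally` always runs: `items.append('D')` → items = ['I', 'W', 'D'].
Result: ['I', 'W', 'D']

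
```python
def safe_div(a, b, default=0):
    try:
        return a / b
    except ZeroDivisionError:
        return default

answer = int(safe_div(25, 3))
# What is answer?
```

Step-by-step execution trace:
1. `safe_div(25, 3)` enters try: `return 25 / 3` → returns 8.333333333333334. No exception raised.
2. `except ZeroDivisionError` is skipped.
3. `int(8.333333333333334)` → 8 → answer = 8.
Result: 8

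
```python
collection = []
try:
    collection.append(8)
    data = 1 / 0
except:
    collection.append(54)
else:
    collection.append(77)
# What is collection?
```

Step-by-step execution trace:
1. try: `collection.append(8)` → collection = [8].
2. `data = 1 / 0` raises ZeroDivisionError.
3. bare `except` matches → `collection.append(54)` → collection = [8, 54].
4. `else` is skipped (an exception was raised).
Result: [8, 54]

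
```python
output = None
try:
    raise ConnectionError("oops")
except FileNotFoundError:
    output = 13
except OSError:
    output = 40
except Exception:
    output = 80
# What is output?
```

Step-by-step execution trace:
1. `raise ConnectionError(...)` raises ConnectionError.
2. `except FileNotFoundError` does not match (ConnectionError is not a subclass of FileNotFoundError); skipped.
3. `except OSError` matches (ConnectionError is a subclass of OSError) → output = 40.
4. `except Exception` is not reached.
Result: 40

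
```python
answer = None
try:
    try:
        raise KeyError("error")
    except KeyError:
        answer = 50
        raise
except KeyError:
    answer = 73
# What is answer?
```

Step-by-step execution trace:
1. Inner try: `raise KeyError("error")` raises KeyError.
2. Inner `except KeyError` matches → answer = 50.
3. bare `raise` re-raises the same KeyError.
4. Outer `except KeyError` matches → answer = 73.
Result: 73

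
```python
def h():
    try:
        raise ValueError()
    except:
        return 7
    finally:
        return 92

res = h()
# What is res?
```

Step-by-step execution trace:
1. `h()` enters try: `raise ValueError()` raises ValueError.
2. bare `except` matches → `return 7` sets pending return value 7.
3. Before returning, `finally: return 92` runs and overrides the pending return.
4. h() returns 92 → res = 92.
Result: 92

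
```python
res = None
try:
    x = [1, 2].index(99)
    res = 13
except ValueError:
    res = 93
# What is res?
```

Step-by-step execution trace:
1. `x = [1, 2].index(99)` raises ValueError.
2. `res = 13` is not reached.
3. `except ValueError` matches → res = 93.
Result: 93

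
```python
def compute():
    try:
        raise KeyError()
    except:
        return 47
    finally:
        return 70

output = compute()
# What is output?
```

Step-by-step execution trace:
1. `compute()` enters try: `raise KeyError()` raises KeyError.
2. bare `except` matches → `return 47` sets pending return value 47.
3. Before returning, `finally: return 70` runs and overrides the pending return.
4. compute() returns 70 → output = 70.
Result: 70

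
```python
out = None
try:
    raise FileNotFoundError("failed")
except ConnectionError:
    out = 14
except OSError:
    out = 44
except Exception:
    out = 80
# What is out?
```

Step-by-step execution trace:
1. `raise FileNotFoundError(...)` raises FileNotFoundError.
2. `except ConnectionError` does not match (FileNotFoundError is not a subclass of ConnectionError); skipped.
3. `except OSError` matches (FileNotFoundError is a subclass of OSError) → out = 44.
4. `except Exception` is not reached.
Result: 44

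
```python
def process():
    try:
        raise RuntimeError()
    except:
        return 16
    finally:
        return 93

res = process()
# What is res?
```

Step-by-step execution trace:
1. `process()` enters try: `raise RuntimeError()` raises RuntimeError.
2. bare `except` matches → `return 16` sets pending return value 16.
3. Before returning, `finally: return 93` runs and overrides the pending return.
4. process() returns 93 → res = 93.
Result: 93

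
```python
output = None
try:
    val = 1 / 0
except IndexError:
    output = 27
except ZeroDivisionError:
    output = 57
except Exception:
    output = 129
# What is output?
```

Step-by-step execution trace:
1. `val = 1 / 0` raises ZeroDivisionError.
2. `except IndexError` does not match ZeroDivisionError; skipped.
3. `except ZeroDivisionError` matches → output = 57.
4. Remaining except clauses are skipped.
Result: 57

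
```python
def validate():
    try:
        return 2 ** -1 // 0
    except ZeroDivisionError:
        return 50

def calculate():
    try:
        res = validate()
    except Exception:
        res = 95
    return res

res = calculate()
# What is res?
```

Step-by-step execution trace:
1. `calculate()` calls `validate()`.
2. In validate: `2 ** -1 // 0` raises ZeroDivisionError; `except ZeroDivisionError` catches it → returns 50.
3. In calculate: `res = validate()` → res = 50. No exception reaches calculate.
4. `except Exception` is skipped; calculate returns 50.
5. res = 50.
Result: 50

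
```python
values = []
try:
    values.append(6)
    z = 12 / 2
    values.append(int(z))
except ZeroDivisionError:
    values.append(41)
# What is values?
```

Step-by-step execution trace:
1. try: `values.append(6)` → values = [6].
2. `z = 12 / 2` → z = 6.0. No exception raised.
3. `values.append(int(z))` → values = [6, 6].
4. `except ZeroDivisionError` is skipped (no exception was raised).
Result: [6, 6]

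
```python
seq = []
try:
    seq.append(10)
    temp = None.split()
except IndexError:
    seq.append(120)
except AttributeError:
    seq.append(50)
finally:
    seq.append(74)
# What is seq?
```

Step-by-step execution trace:
1. try: `seq.append(10)` → seq = [10].
2. `temp = None.split()` raises AttributeError.
3. `except IndexError` does not match AttributeError; skipped.
4. `except AttributeError` matches → `seq.append(50)` → seq = [10, 50].
5. finally always runs: `seq.append(74)` → seq = [10, 50, 74].
Result: [10, 50, 74]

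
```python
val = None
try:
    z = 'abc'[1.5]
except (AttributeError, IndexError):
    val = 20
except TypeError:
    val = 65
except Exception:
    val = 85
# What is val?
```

Step-by-step execution trace:
1. `z = 'abc'[1.5]` raises TypeError.
2. `except (AttributeError, IndexError)` does not match TypeError; skipped.
3. `except TypeError` matches (exact type match) → val = 65.
4. `except Exception` is not reached.
Result: 65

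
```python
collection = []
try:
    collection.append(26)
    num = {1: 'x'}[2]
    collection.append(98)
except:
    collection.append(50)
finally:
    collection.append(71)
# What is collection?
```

Step-by-step execution trace:
1. try: `collection.append(26)` → collection = [26].
2. `num = {1: 'x'}[2]` raises KeyError; `collection.append(98)` is not reached.
3. bare `except` matches → `collection.append(50)` → collection = [26, 50].
4. finally always runs: `collection.append(71)` → collection = [26, 50, 71].
Result: [26, 50, 71]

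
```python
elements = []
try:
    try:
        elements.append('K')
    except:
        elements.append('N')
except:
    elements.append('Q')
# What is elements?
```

Step-by-step execution trace:
1. Inner try: `elements.append('K')` → elements = ['K']. No exception raised.
2. Inner `except` is skipped.
3. Inner try completes normally; outer `except` is skipped.
Result: ['K']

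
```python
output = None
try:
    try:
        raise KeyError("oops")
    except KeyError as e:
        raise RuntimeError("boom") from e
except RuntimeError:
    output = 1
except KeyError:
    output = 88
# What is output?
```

Step-by-step execution trace:
1. Inner try raises KeyError; inner `except KeyError as e` catches it.
2. `raise RuntimeError(...) from e` raises RuntimeError (KeyError is attached as __cause__, but only RuntimeError is active).
3. Outer `except RuntimeError` matches → output = 1.
4. `except KeyError` is not reached.
Result: 1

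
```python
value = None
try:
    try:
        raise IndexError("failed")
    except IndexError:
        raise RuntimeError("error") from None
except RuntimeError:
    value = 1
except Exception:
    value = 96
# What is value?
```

Step-by-step execution trace:
1. Inner try raises IndexError; inner `except IndexError` catches it.
2. `raise RuntimeError(...) from None` raises RuntimeError (from None suppresses __context__, but the active exception is still RuntimeError).
3. Outer `except RuntimeError` matches → value = 1.
4. `except Exception` is not reached.
Result: 1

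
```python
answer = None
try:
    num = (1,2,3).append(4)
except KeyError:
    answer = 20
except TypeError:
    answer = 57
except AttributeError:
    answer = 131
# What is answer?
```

Step-by-step execution trace:
1. `num = (1,2,3).append(4)` raises AttributeError.
2. `except KeyError` does not match AttributeError; skipped.
3. `except TypeError` does not match AttributeError; skipped.
4. `except AttributeError` matches → answer = 131.
Result: 131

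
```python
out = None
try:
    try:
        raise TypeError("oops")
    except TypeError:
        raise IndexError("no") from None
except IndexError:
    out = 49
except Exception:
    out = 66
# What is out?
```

Step-by-step execution trace:
1. Inner try raises TypeError; inner `except TypeError` catches it.
2. `raise IndexError(...) from None` raises IndexError (from None suppresses __context__, but the active exception is still IndexError).
3. Outer `except IndexError` matches → out = 49.
4. `except Exception` is not reached.
Result: 49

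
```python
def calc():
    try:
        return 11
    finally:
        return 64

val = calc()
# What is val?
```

Step-by-step execution trace:
1. `calc()` enters try: `return 11` sets pending return value 11.
2. Before returning, `finally: return 64` runs and overrides the pending return.
3. calc() returns 64 → val = 64.
Result: 64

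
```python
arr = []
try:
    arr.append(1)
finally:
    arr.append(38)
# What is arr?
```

Step-by-step execution trace:
1. try: `arr.append(1)` → arr = [1].
2. The try body completes without raising.
3. finally always runs: `arr.append(38)` → arr = [1, 38].
Result: [1, 38]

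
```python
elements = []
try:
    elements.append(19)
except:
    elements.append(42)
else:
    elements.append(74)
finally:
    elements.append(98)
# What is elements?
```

Step-by-step execution trace:
1. try: `elements.append(19)` → elements = [19]. No exception raised.
2. `except` is skipped.
3. `else` runs: `elements.append(74)` → elements = [19, 74].
4. `finally` always runs: `elements.append(98)` → elements = [19, 74, 98].
Result: [19, 74, 98]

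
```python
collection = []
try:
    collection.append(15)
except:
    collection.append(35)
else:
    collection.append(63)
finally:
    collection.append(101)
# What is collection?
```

Step-by-step execution trace:
1. try: `collection.append(15)` → collection = [15]. No exception raised.
2. `except` is skipped.
3. `else` runs: `collection.append(63)` → collection = [15, 63].
4. `finally` always runs: `collection.append(101)` → collection = [15, 63, 101].
Result: [15, 63, 101]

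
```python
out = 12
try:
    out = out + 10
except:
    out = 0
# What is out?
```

Step-by-step execution trace:
1. out starts at 12.
2. try: `out = out + 10` → out = 22. No exception raised.
3. `except` is skipped.
Result: 22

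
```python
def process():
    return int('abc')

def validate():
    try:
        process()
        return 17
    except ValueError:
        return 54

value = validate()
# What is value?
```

Step-by-step execution trace:
1. `validate()` calls `process()`.
2. `process()` evaluates `int('abc')`, which raises ValueError; it propagates to the caller.
3. `return 17` is not reached.
4. `except ValueError` in validate matches → returns 54.
5. value = 54.
Result: 54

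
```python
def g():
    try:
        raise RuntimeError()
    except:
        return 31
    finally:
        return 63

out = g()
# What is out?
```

Step-by-step execution trace:
1. `g()` enters try: `raise RuntimeError()` raises RuntimeError.
2. bare `except` matches → `return 31` sets pending return value 31.
3. Before returning, `finally: return 63` runs and overrides the pending return.
4. g() returns 63 → out = 63.
Result: 63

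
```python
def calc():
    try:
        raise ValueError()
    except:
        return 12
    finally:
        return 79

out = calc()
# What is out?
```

Step-by-step execution trace:
1. `calc()` enters try: `raise ValueError()` raises ValueError.
2. bare `except` matches → `return 12` sets pending return value 12.
3. Before returning, `finally: return 79` runs and overrides the pending return.
4. calc() returns 79 → out = 79.
Result: 79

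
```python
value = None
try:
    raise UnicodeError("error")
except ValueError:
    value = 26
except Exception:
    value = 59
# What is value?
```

Step-by-step execution trace:
1. `raise UnicodeError(...)` raises UnicodeError.
2. `except ValueError` matches (UnicodeError is a subclass of ValueError) → value = 26.
3. `except Exception` is not reached.
Result: 26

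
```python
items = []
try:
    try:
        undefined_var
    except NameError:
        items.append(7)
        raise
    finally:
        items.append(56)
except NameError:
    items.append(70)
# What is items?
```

Step-by-step execution trace:
1. Inner try: `undefined_var` raises NameError.
2. Inner `except NameError` matches → `items.append(7)` → items = [7].
3. bare `raise` re-raises NameError.
4. Inner `finally` runs during unwinding: `items.append(56)` → items = [7, 56].
5. Outer `except NameError` matches → `items.append(70)` → items = [7, 56, 70].
Result: [7, 56, 70]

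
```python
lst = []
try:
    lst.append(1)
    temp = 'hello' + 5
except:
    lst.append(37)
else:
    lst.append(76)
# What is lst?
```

Step-by-step execution trace:
1. try: `lst.append(1)` → lst = [1].
2. `temp = 'hello' + 5` raises TypeError.
3. bare `except` matches → `lst.append(37)` → lst = [1, 37].
4. `else` is skipped (an exception was raised).
Result: [1, 37]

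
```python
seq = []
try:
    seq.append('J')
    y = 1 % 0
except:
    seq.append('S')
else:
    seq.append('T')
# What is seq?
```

Step-by-step execution trace:
1. try: `seq.append('J')` → seq = ['J'].
2. `y = 1 % 0` raises ZeroDivisionError.
3. bare `except` matches → `seq.append('S')` → seq = ['J', 'S'].
4. `else` is skipped (an exception was raised).
Result: ['J', 'S']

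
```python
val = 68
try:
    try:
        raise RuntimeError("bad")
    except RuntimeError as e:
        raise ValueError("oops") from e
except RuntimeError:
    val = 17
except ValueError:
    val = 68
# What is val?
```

Step-by-step execution trace:
1. Inner try raises RuntimeError; inner `except RuntimeError as e` catches it.
2. `raise ValueError(...) from e` raises ValueError (RuntimeError is attached as __cause__, but only ValueError is active).
3. Outer `except RuntimeError` does not match ValueError; skipped.
4. Outer `except ValueError` matches → val = 68.
Result: 68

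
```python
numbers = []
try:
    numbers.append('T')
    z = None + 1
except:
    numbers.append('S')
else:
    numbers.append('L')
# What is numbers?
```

Step-by-step execution trace:
1. try: `numbers.append('T')` → numbers = ['T'].
2. `z = None + 1` raises TypeError.
3. bare `except` matches → `numbers.append('S')` → numbers = ['T', 'S'].
4. `else` is skipped (an exception was raised).
Result: ['T', 'S']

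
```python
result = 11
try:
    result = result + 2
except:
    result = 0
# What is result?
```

Step-by-step execution trace:
1. result starts at 11.
2. try: `result = result + 2` → result = 13. No exception raised.
3. `except` is skipped.
Result: 13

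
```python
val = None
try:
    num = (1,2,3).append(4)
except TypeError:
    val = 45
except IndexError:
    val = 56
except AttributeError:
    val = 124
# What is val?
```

Step-by-step execution trace:
1. `num = (1,2,3).append(4)` raises AttributeError.
2. `except TypeError` does not match AttributeError; skipped.
3. `except IndexError` does not match AttributeError; skipped.
4. `except AttributeError` matches → val = 124.
Result: 124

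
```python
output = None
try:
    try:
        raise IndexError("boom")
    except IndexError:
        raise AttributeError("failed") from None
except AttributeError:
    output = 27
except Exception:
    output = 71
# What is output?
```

Step-by-step execution trace:
1. Inner try raises IndexError; inner `except IndexError` catches it.
2. `raise AttributeError(...) from None` raises AttributeError (from None suppresses __context__, but the active exception is still AttributeError).
3. Outer `except AttributeError` matches → output = 27.
4. `except Exception` is not reached.
Result: 27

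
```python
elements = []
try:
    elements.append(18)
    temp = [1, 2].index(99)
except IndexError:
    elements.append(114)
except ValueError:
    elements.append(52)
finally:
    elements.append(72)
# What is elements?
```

Step-by-step execution trace:
1. try: `elements.append(18)` → elements = [18].
2. `temp = [1, 2].index(99)` raises ValueError.
3. `except IndexError` does not match ValueError; skipped.
4. `except ValueError` matches → `elements.append(52)` → elements = [18, 52].
5. finally always runs: `elements.append(72)` → elements = [18, 52, 72].
Result: [18, 52, 72]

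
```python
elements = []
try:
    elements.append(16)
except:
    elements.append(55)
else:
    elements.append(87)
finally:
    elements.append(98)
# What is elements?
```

Step-by-step execution trace:
1. try: `elements.append(16)` → elements = [16]. No exception raised.
2. `except` is skipped.
3. `else` runs: `elements.append(87)` → elements = [16, 87].
4. `finally` always runs: `elements.append(98)` → elements = [16, 87, 98].
Result: [16, 87, 98]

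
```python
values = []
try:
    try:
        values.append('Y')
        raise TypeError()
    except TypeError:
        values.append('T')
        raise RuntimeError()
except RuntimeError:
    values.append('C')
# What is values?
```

Step-by-step execution trace:
1. Inner try: `values.append('Y')` → values = ['Y'].
2. `raise TypeError()` raises TypeError.
3. Inner `except TypeError` matches → `values.append('T')` → values = ['Y', 'T'].
4. `raise RuntimeError()` raises RuntimeError; propagates to outer try.
5. Outer `except RuntimeError` matches → `values.append('C')` → values = ['Y', 'T', 'C'].
Result: ['Y', 'T', 'C']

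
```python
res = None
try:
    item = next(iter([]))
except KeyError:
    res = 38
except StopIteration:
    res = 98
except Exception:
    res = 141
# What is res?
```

Step-by-step execution trace:
1. `item = next(iter([]))` raises StopIteration.
2. `except KeyError` does not match StopIteration; skipped.
3. `except StopIteration` matches → res = 98.
4. Remaining except clauses are skipped.
Result: 98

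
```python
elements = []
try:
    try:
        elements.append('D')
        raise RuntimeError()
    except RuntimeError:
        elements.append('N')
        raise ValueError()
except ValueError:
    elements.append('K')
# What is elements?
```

Step-by-step execution trace:
1. Inner try: `elements.append('D')` → elements = ['D'].
2. `raise RuntimeError()` raises RuntimeError.
3. Inner `except RuntimeError` matches → `elements.append('N')` → elements = ['D', 'N'].
4. `raise ValueError()` raises ValueError; propagates to outer try.
5. Outer `except ValueError` matches → `elements.append('K')` → elements = ['D', 'N', 'K'].
Result: ['D', 'N', 'K']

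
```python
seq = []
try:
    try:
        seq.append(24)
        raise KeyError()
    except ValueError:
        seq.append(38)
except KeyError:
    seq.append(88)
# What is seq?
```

Step-by-step execution trace:
1. Inner try: `seq.append(24)` → seq = [24].
2. `raise KeyError()` raises KeyError.
3. Inner `except ValueError` does not match KeyError; exception propagates to outer try.
4. Outer `except KeyError` matches → `seq.append(88)` → seq = [24, 88].
Result: [24, 88]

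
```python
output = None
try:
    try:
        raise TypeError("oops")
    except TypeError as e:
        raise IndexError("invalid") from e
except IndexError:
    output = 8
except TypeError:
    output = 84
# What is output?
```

Step-by-step execution trace:
1. Inner try raises TypeError; inner `except TypeError as e` catches it.
2. `raise IndexError(...) from e` raises IndexError (TypeError is attached as __cause__, but only IndexError is active).
3. Outer `except IndexError` matches → output = 8.
4. `except TypeError` is not reached.
Result: 8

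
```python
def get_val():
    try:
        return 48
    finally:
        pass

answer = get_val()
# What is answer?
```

Step-by-step execution trace:
1. `get_val()` enters try: `return 48` sets pending return value 48.
2. Before returning, `finally: pass` runs (no effect).
3. get_val() returns 48 → answer = 48.
Result: 48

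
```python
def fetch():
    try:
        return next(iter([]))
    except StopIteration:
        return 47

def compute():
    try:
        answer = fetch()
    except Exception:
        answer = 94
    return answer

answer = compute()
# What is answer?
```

Step-by-step execution trace:
1. `compute()` calls `fetch()`.
2. In fetch: `next(iter([]))` raises StopIteration; `except StopIteration` catches it → returns 47.
3. In compute: `answer = fetch()` → answer = 47. No exception reaches compute.
4. `except Exception` is skipped; compute returns 47.
5. answer = 47.
Result: 47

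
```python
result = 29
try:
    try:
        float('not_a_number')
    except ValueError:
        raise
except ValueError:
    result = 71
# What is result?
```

Step-by-step execution trace:
1. Inner try: `float('not_a_number')` raises ValueError.
2. Inner `except ValueError` matches; bare `raise` re-raises the same ValueError.
3. Outer `except ValueError` matches → result = 71.
Result: 71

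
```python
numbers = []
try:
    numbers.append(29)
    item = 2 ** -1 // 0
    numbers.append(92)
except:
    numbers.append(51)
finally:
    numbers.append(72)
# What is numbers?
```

Step-by-step execution trace:
1. try: `numbers.append(29)` → numbers = [29].
2. `item = 2 ** -1 // 0` raises ZeroDivisionError; `numbers.append(92)` is not reached.
3. bare `except` matches → `numbers.append(51)` → numbers = [29, 51].
4. finally always runs: `numbers.append(72)` → numbers = [29, 51, 72].
Result: [29, 51, 72]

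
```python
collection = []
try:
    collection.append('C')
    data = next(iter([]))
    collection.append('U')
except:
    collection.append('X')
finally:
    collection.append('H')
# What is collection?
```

Step-by-step execution trace:
1. try: `collection.append('C')` → collection = ['C'].
2. `data = next(iter([]))` raises StopIteration; `collection.append('U')` is not reached.
3. bare `except` matches → `collection.append('X')` → collection = ['C', 'X'].
4. finally always runs: `collection.append('H')` → collection = ['C', 'X', 'H'].
Result: ['C', 'X', 'H']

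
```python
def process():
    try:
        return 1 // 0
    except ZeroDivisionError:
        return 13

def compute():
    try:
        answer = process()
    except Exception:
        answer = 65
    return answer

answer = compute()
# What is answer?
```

Step-by-step execution trace:
1. `compute()` calls `process()`.
2. In process: `1 // 0` raises ZeroDivisionError; `except ZeroDivisionError` catches it → returns 13.
3. In compute: `answer = process()` → answer = 13. No exception reaches compute.
4. `except Exception` is skipped; compute returns 13.
5. answer = 13.
Result: 13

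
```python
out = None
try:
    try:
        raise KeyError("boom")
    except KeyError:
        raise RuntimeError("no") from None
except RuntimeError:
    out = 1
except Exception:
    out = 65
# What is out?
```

Step-by-step execution trace:
1. Inner try raises KeyError; inner `except KeyError` catches it.
2. `raise RuntimeError(...) from None` raises RuntimeError (from None suppresses __context__, but the active exception is still RuntimeError).
3. Outer `except RuntimeError` matches → out = 1.
4. `except Exception` is not reached.
Result: 1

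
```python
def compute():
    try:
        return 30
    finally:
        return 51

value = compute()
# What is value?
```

Step-by-step execution trace:
1. `compute()` enters try: `return 30` sets pending return value 30.
2. Before returning, `finally: return 51` runs and overrides the pending return.
3. compute() returns 51 → value = 51.
Result: 51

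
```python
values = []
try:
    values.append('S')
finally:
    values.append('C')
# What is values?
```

Step-by-step execution trace:
1. try: `values.append('S')` → values = ['S'].
2. The try body completes without raising.
3. finally always runs: `values.append('C')` → values = ['S', 'C'].
Result: ['S', 'C']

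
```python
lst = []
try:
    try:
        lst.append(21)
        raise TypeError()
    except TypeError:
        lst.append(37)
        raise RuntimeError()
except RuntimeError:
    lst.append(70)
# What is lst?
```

Step-by-step execution trace:
1. Inner try: `lst.append(21)` → lst = [21].
2. `raise TypeError()` raises TypeError.
3. Inner `except TypeError` matches → `lst.append(37)` → lst = [21, 37].
4. `raise RuntimeError()` raises RuntimeError; propagates to outer try.
5. Outer `except RuntimeError` matches → `lst.append(70)` → lst = [21, 37, 70].
Result: [21, 37, 70]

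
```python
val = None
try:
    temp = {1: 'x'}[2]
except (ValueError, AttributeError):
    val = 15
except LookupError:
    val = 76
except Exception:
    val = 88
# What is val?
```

Step-by-step execution trace:
1. `temp = {1: 'x'}[2]` raises KeyError.
2. `except (ValueError, AttributeError)` does not match KeyError; skipped.
3. `except LookupError` matches (KeyError is a subclass of LookupError) → val = 76.
4. `except Exception` is not reached.
Result: 76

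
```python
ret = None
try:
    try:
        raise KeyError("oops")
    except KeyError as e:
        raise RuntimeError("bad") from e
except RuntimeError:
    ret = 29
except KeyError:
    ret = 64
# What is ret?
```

Step-by-step execution trace:
1. Inner try raises KeyError; inner `except KeyError as e` catches it.
2. `raise RuntimeError(...) from e` raises RuntimeError (KeyError is attached as __cause__, but only RuntimeError is active).
3. Outer `except RuntimeError` matches → ret = 29.
4. `except KeyError` is not reached.
Result: 29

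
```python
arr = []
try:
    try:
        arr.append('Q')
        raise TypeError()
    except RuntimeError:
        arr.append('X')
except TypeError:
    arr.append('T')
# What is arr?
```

Step-by-step execution trace:
1. Inner try: `arr.append('Q')` → arr = ['Q'].
2. `raise TypeError()` raises TypeError.
3. Inner `except RuntimeError` does not match TypeError; exception propagates to outer try.
4. Outer `except TypeError` matches → `arr.append('T')` → arr = ['Q', 'T'].
Result: ['Q', 'T']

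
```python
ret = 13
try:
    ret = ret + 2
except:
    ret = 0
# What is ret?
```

Step-by-step execution trace:
1. ret starts at 13.
2. try: `ret = ret + 2` → ret = 15. No exception raised.
3. `except` is skipped.
Result: 15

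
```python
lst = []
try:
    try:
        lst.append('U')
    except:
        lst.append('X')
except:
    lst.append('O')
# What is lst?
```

Step-by-step execution trace:
1. Inner try: `lst.append('U')` → lst = ['U']. No exception raised.
2. Inner `except` is skipped.
3. Inner try completes normally; outer `except` is skipped.
Result: ['U']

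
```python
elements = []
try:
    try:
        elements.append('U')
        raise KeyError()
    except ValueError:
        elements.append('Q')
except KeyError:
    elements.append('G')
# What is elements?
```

Step-by-step execution trace:
1. Inner try: `elements.append('U')` → elements = ['U'].
2. `raise KeyError()` raises KeyError.
3. Inner `except ValueError` does not match KeyError; exception propagates to outer try.
4. Outer `except KeyError` matches → `elements.append('G')` → elements = ['U', 'G'].
Result: ['U', 'G']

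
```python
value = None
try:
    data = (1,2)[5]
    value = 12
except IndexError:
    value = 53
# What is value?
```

Step-by-step execution trace:
1. `data = (1,2)[5]` raises IndexError.
2. `value = 12` is not reached.
3. `except IndexError` matches → value = 53.
Result: 53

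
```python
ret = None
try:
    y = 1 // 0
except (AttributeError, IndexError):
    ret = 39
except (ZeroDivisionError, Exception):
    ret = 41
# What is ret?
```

Step-by-step execution trace:
1. `y = 1 // 0` raises ZeroDivisionError.
2. `except (AttributeError, IndexError)` does not match ZeroDivisionError; skipped.
3. `except (ZeroDivisionError, Exception)` matches (ZeroDivisionError is in the tuple) → ret = 41.
Result: 41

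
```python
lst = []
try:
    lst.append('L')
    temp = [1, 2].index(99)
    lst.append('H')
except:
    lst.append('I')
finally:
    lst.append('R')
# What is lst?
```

Step-by-step execution trace:
1. try: `lst.append('L')` → lst = ['L'].
2. `temp = [1, 2].index(99)` raises ValueError; `lst.append('H')` is not reached.
3. bare `except` matches → `lst.append('I')` → lst = ['L', 'I'].
4. finally always runs: `lst.append('R')` → lst = ['L', 'I', 'R'].
Result: ['L', 'I', 'R']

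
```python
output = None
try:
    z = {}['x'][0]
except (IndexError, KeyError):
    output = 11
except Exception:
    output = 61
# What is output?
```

Step-by-step execution trace:
1. `z = {}['x'][0]` raises KeyError.
2. `except (IndexError, KeyError)` matches (KeyError is in the tuple) → output = 11.
3. `except Exception` is not reached.
Result: 11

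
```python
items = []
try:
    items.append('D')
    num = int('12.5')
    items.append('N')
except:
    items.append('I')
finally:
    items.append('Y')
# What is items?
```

Step-by-step execution trace:
1. try: `items.append('D')` → items = ['D'].
2. `num = int('12.5')` raises ValueError; `items.append('N')` is not reached.
3. bare `except` matches → `items.append('I')` → items = ['D', 'I'].
4. finally always runs: `items.append('Y')` → items = ['D', 'I', 'Y'].
Result: ['D', 'I', 'Y']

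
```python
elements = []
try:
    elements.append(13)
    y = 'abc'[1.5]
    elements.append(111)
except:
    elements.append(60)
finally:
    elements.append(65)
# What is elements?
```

Step-by-step execution trace:
1. try: `elements.append(13)` → elements = [13].
2. `y = 'abc'[1.5]` raises TypeError; `elements.append(111)` is not reached.
3. bare `except` matches → `elements.append(60)` → elements = [13, 60].
4. finally always runs: `elements.append(65)` → elements = [13, 60, 65].
Result: [13, 60, 65]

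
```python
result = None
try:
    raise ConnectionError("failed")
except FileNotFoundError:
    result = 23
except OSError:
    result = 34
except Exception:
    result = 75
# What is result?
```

Step-by-step execution trace:
1. `raise ConnectionError(...)` raises ConnectionError.
2. `except FileNotFoundError` does not match (ConnectionError is not a subclass of FileNotFoundError); skipped.
3. `except OSError` matches (ConnectionError is a subclass of OSError) → result = 34.
4. `except Exception` is not reached.
Result: 34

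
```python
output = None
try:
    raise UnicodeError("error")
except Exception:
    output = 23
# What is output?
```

Step-by-step execution trace:
1. `raise UnicodeError(...)` raises UnicodeError.
2. `except Exception` matches (UnicodeError is a subclass of Exception) → output = 23.
Result: 23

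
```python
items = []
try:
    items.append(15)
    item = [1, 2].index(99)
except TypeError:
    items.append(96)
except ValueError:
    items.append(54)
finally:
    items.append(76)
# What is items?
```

Step-by-step execution trace:
1. try: `items.append(15)` → items = [15].
2. `item = [1, 2].index(99)` raises ValueError.
3. `except TypeError` does not match ValueError; skipped.
4. `except ValueError` matches → `items.append(54)` → items = [15, 54].
5. finally always runs: `items.append(76)` → items = [15, 54, 76].
Result: [15, 54, 76]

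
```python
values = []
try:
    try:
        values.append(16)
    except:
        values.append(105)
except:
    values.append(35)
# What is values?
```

Step-by-step execution trace:
1. Inner try: `values.append(16)` → values = [16]. No exception raised.
2. Inner `except` is skipped.
3. Inner try completes normally; outer `except` is skipped.
Result: [16]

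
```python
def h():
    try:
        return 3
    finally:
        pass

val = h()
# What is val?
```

Step-by-step execution trace:
1. `h()` enters try: `return 3` sets pending return value 3.
2. Before returning, `finally: pass` runs (no effect).
3. h() returns 3 → val = 3.
Result: 3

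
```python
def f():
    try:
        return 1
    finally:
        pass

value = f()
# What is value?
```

Step-by-step execution trace:
1. `f()` enters try: `return 1` sets pending return value 1.
2. Before returning, `finally: pass` runs (no effect).
3. f() returns 1 → value = 1.
Result: 1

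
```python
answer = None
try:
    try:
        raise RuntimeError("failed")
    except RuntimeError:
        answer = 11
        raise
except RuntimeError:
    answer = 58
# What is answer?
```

Step-by-step execution trace:
1. Inner try: `raise RuntimeError("failed")` raises RuntimeError.
2. Inner `except RuntimeError` matches → answer = 11.
3. bare `raise` re-raises the same RuntimeError.
4. Outer `except RuntimeError` matches → answer = 58.
Result: 58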